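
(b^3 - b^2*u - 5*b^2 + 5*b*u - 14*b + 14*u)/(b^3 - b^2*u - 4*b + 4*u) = (b - 7)/(b - 2)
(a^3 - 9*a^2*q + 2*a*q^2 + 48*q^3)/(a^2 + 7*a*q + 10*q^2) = (a^2 - 11*a*q + 24*q^2)/(a + 5*q)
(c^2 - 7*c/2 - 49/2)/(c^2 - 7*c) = (c + 7/2)/c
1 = 1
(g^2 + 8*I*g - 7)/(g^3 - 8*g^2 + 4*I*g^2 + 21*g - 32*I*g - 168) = (g + I)/(g^2 - g*(8 + 3*I) + 24*I)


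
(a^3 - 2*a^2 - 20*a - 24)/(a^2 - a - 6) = (a^2 - 4*a - 12)/(a - 3)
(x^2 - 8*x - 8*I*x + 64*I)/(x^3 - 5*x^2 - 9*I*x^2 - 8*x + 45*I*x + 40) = (x - 8)/(x^2 - x*(5 + I) + 5*I)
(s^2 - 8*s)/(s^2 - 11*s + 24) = s/(s - 3)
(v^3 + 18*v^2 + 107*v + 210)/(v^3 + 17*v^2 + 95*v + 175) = (v + 6)/(v + 5)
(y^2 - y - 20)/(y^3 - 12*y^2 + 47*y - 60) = (y + 4)/(y^2 - 7*y + 12)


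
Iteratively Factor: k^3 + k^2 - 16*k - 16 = (k + 1)*(k^2 - 16) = (k - 4)*(k + 1)*(k + 4)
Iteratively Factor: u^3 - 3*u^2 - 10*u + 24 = (u - 4)*(u^2 + u - 6) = (u - 4)*(u - 2)*(u + 3)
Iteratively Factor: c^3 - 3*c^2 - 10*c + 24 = (c - 2)*(c^2 - c - 12) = (c - 2)*(c + 3)*(c - 4)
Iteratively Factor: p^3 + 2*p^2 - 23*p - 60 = (p + 4)*(p^2 - 2*p - 15) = (p + 3)*(p + 4)*(p - 5)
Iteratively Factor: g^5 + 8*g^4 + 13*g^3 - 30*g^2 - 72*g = (g + 3)*(g^4 + 5*g^3 - 2*g^2 - 24*g) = (g + 3)*(g + 4)*(g^3 + g^2 - 6*g) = (g - 2)*(g + 3)*(g + 4)*(g^2 + 3*g) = (g - 2)*(g + 3)^2*(g + 4)*(g)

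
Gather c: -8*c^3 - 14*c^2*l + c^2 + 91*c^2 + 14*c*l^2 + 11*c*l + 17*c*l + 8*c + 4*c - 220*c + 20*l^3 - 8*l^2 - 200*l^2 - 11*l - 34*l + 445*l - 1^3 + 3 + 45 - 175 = -8*c^3 + c^2*(92 - 14*l) + c*(14*l^2 + 28*l - 208) + 20*l^3 - 208*l^2 + 400*l - 128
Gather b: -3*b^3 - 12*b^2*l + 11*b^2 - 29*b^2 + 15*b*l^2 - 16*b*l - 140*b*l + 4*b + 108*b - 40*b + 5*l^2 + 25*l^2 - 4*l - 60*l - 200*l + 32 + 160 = -3*b^3 + b^2*(-12*l - 18) + b*(15*l^2 - 156*l + 72) + 30*l^2 - 264*l + 192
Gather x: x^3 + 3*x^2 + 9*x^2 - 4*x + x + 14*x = x^3 + 12*x^2 + 11*x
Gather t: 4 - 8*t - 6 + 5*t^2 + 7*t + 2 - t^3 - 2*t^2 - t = -t^3 + 3*t^2 - 2*t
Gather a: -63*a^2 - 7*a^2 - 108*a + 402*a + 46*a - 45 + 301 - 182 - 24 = -70*a^2 + 340*a + 50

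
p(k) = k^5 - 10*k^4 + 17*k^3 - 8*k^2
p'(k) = 5*k^4 - 40*k^3 + 51*k^2 - 16*k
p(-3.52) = -2916.18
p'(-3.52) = 3200.41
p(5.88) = -1745.54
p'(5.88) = -485.74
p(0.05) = -0.02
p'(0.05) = -0.68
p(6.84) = -1850.96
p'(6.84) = 420.55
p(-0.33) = -1.60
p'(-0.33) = 12.33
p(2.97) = -172.19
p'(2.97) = -256.54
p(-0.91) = -26.92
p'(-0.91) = 90.36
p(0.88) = -0.08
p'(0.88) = 1.15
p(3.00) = -180.00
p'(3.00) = -264.00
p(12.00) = 69696.00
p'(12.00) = 41712.00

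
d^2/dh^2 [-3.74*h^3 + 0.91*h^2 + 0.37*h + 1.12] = 1.82 - 22.44*h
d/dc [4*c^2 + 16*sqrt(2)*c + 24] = 8*c + 16*sqrt(2)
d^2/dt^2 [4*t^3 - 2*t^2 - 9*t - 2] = 24*t - 4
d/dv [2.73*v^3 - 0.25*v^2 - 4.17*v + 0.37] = 8.19*v^2 - 0.5*v - 4.17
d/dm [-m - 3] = -1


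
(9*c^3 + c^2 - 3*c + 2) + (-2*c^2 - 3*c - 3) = 9*c^3 - c^2 - 6*c - 1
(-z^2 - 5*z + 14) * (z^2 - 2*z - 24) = -z^4 - 3*z^3 + 48*z^2 + 92*z - 336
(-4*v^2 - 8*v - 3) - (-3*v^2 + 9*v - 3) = -v^2 - 17*v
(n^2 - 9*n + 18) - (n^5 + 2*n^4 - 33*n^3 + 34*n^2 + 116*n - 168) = -n^5 - 2*n^4 + 33*n^3 - 33*n^2 - 125*n + 186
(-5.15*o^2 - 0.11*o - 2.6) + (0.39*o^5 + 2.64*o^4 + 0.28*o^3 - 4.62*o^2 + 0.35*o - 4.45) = 0.39*o^5 + 2.64*o^4 + 0.28*o^3 - 9.77*o^2 + 0.24*o - 7.05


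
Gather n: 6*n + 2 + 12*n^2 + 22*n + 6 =12*n^2 + 28*n + 8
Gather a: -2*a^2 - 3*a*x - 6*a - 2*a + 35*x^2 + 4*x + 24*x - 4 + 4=-2*a^2 + a*(-3*x - 8) + 35*x^2 + 28*x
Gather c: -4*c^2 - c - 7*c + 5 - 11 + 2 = -4*c^2 - 8*c - 4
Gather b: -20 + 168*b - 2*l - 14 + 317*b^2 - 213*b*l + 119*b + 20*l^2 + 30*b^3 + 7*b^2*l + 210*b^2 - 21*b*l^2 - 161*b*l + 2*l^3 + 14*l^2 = 30*b^3 + b^2*(7*l + 527) + b*(-21*l^2 - 374*l + 287) + 2*l^3 + 34*l^2 - 2*l - 34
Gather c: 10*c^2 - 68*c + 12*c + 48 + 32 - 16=10*c^2 - 56*c + 64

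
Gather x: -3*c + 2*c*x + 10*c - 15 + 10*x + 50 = 7*c + x*(2*c + 10) + 35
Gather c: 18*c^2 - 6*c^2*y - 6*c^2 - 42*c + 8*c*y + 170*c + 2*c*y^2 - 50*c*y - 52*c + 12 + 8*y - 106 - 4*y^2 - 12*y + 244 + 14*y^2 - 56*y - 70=c^2*(12 - 6*y) + c*(2*y^2 - 42*y + 76) + 10*y^2 - 60*y + 80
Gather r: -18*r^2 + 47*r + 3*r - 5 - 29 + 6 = -18*r^2 + 50*r - 28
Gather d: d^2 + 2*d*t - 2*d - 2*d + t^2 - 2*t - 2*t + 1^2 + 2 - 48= d^2 + d*(2*t - 4) + t^2 - 4*t - 45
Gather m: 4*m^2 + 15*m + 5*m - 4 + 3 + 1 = 4*m^2 + 20*m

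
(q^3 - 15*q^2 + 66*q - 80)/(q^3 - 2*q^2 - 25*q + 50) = (q - 8)/(q + 5)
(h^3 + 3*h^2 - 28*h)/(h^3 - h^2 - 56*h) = (h - 4)/(h - 8)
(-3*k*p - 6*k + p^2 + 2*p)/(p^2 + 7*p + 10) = (-3*k + p)/(p + 5)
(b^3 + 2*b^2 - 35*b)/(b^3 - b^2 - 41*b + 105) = b/(b - 3)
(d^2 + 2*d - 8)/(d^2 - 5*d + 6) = (d + 4)/(d - 3)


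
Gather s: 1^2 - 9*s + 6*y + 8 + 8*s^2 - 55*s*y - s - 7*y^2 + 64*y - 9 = 8*s^2 + s*(-55*y - 10) - 7*y^2 + 70*y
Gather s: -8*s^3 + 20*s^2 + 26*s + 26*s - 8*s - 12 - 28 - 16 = -8*s^3 + 20*s^2 + 44*s - 56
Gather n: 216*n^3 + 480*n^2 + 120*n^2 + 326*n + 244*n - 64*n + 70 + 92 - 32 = 216*n^3 + 600*n^2 + 506*n + 130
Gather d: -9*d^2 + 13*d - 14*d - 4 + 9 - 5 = -9*d^2 - d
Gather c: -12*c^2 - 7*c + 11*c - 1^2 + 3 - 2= -12*c^2 + 4*c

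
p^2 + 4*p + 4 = (p + 2)^2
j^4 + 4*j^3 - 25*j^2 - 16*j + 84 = (j - 3)*(j - 2)*(j + 2)*(j + 7)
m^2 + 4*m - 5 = (m - 1)*(m + 5)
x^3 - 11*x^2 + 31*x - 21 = (x - 7)*(x - 3)*(x - 1)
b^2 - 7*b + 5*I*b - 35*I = (b - 7)*(b + 5*I)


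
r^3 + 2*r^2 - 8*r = r*(r - 2)*(r + 4)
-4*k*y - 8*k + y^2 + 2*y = (-4*k + y)*(y + 2)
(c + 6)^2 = c^2 + 12*c + 36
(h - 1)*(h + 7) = h^2 + 6*h - 7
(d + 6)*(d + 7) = d^2 + 13*d + 42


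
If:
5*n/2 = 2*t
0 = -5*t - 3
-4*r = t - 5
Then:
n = -12/25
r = 7/5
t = -3/5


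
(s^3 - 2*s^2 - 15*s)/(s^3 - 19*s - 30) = s/(s + 2)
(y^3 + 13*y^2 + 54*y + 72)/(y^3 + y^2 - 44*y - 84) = (y^2 + 7*y + 12)/(y^2 - 5*y - 14)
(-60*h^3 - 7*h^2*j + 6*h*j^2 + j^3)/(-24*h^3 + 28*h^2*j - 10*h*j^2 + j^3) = (60*h^3 + 7*h^2*j - 6*h*j^2 - j^3)/(24*h^3 - 28*h^2*j + 10*h*j^2 - j^3)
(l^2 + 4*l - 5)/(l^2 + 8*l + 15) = (l - 1)/(l + 3)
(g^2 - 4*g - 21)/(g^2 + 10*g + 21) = (g - 7)/(g + 7)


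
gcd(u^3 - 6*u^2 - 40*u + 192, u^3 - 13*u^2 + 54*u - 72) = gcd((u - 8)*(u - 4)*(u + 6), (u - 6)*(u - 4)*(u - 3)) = u - 4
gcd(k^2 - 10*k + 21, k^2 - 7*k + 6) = 1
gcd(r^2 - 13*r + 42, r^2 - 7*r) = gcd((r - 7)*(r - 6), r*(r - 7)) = r - 7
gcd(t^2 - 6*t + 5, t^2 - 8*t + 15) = t - 5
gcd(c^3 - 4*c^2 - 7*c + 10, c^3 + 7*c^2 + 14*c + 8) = c + 2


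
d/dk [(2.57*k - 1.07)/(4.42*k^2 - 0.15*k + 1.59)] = (-11.3594*k^2 + 9.4588*k + 3.9258)/(19.5364*k^4 - 1.326*k^3 + 14.0781*k^2 - 0.477*k + 2.5281)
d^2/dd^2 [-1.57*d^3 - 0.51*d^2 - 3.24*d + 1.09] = -9.42*d - 1.02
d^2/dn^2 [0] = 0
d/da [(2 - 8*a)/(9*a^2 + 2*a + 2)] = 4*(18*a^2 - 9*a - 5)/(81*a^4 + 36*a^3 + 40*a^2 + 8*a + 4)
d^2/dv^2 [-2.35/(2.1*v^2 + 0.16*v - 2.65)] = (20.727*v^2 + 1.5792*v - 2.35*(4.2*v + 0.16)*(8.4*v + 0.32) - 26.1555)/(2.1*v^2 + 0.16*v - 2.65)^3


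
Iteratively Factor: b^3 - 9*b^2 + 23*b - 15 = (b - 1)*(b^2 - 8*b + 15) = (b - 5)*(b - 1)*(b - 3)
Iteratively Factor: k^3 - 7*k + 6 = (k - 1)*(k^2 + k - 6) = (k - 1)*(k + 3)*(k - 2)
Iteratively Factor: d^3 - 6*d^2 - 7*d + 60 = (d - 5)*(d^2 - d - 12) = (d - 5)*(d - 4)*(d + 3)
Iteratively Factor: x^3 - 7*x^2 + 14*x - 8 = (x - 2)*(x^2 - 5*x + 4) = (x - 4)*(x - 2)*(x - 1)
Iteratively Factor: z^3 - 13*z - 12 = (z + 3)*(z^2 - 3*z - 4) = (z + 1)*(z + 3)*(z - 4)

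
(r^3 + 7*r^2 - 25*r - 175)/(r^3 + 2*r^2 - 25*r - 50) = (r + 7)/(r + 2)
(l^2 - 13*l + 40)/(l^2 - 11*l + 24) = (l - 5)/(l - 3)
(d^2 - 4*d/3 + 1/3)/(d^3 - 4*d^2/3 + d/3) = 1/d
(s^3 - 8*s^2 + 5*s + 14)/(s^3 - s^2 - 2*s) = (s - 7)/s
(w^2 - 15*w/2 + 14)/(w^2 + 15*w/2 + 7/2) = (2*w^2 - 15*w + 28)/(2*w^2 + 15*w + 7)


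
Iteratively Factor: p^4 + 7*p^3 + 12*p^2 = (p)*(p^3 + 7*p^2 + 12*p) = p*(p + 4)*(p^2 + 3*p) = p^2*(p + 4)*(p + 3)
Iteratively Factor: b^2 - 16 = (b - 4)*(b + 4)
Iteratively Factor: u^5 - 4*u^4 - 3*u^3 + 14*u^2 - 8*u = (u)*(u^4 - 4*u^3 - 3*u^2 + 14*u - 8) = u*(u - 4)*(u^3 - 3*u + 2) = u*(u - 4)*(u - 1)*(u^2 + u - 2) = u*(u - 4)*(u - 1)*(u + 2)*(u - 1)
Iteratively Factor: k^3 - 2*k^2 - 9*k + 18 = (k + 3)*(k^2 - 5*k + 6) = (k - 3)*(k + 3)*(k - 2)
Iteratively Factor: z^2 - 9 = (z - 3)*(z + 3)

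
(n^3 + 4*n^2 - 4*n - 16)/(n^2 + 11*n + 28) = (n^2 - 4)/(n + 7)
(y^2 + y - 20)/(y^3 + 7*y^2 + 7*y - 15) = (y - 4)/(y^2 + 2*y - 3)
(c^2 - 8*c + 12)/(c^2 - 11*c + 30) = (c - 2)/(c - 5)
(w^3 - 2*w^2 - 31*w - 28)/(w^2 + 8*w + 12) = (w^3 - 2*w^2 - 31*w - 28)/(w^2 + 8*w + 12)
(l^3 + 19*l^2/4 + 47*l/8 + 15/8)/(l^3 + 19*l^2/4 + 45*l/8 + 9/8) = (8*l^2 + 14*l + 5)/(8*l^2 + 14*l + 3)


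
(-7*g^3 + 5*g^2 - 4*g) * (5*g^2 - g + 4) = -35*g^5 + 32*g^4 - 53*g^3 + 24*g^2 - 16*g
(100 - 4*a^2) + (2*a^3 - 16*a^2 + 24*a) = 2*a^3 - 20*a^2 + 24*a + 100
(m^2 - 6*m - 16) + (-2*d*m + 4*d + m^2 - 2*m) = -2*d*m + 4*d + 2*m^2 - 8*m - 16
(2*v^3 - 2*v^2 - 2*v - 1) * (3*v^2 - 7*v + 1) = 6*v^5 - 20*v^4 + 10*v^3 + 9*v^2 + 5*v - 1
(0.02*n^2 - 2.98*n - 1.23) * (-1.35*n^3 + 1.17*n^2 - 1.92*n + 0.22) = -0.027*n^5 + 4.0464*n^4 - 1.8645*n^3 + 4.2869*n^2 + 1.706*n - 0.2706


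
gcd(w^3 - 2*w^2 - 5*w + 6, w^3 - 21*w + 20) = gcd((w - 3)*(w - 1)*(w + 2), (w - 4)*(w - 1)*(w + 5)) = w - 1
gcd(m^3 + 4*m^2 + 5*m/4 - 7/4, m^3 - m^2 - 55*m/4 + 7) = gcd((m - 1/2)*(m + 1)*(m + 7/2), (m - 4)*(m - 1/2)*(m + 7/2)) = m^2 + 3*m - 7/4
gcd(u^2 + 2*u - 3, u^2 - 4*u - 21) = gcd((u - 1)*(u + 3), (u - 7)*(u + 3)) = u + 3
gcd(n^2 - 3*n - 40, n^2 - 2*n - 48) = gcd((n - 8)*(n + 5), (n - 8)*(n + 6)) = n - 8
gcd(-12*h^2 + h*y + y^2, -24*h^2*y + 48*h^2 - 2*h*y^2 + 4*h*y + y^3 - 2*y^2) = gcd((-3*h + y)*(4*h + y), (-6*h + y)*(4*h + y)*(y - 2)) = 4*h + y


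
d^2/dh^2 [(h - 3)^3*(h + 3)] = 12*h*(h - 3)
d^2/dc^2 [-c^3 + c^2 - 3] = 2 - 6*c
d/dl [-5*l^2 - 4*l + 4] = -10*l - 4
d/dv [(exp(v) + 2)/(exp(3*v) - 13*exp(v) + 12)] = (-(exp(v) + 2)*(3*exp(2*v) - 13) + exp(3*v) - 13*exp(v) + 12)*exp(v)/(exp(3*v) - 13*exp(v) + 12)^2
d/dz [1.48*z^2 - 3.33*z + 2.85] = 2.96*z - 3.33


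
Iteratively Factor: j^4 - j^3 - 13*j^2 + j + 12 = (j + 3)*(j^3 - 4*j^2 - j + 4) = (j - 4)*(j + 3)*(j^2 - 1) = (j - 4)*(j - 1)*(j + 3)*(j + 1)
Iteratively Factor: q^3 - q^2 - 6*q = (q - 3)*(q^2 + 2*q) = (q - 3)*(q + 2)*(q)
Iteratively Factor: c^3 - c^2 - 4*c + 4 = (c - 1)*(c^2 - 4) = (c - 1)*(c + 2)*(c - 2)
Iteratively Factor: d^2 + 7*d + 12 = (d + 4)*(d + 3)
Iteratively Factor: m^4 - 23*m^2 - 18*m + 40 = (m + 4)*(m^3 - 4*m^2 - 7*m + 10) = (m - 5)*(m + 4)*(m^2 + m - 2) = (m - 5)*(m + 2)*(m + 4)*(m - 1)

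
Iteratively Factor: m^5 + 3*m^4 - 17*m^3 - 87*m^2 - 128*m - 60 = (m + 2)*(m^4 + m^3 - 19*m^2 - 49*m - 30) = (m + 2)*(m + 3)*(m^3 - 2*m^2 - 13*m - 10) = (m - 5)*(m + 2)*(m + 3)*(m^2 + 3*m + 2) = (m - 5)*(m + 1)*(m + 2)*(m + 3)*(m + 2)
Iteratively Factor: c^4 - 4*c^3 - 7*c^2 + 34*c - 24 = (c - 2)*(c^3 - 2*c^2 - 11*c + 12) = (c - 2)*(c - 1)*(c^2 - c - 12) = (c - 2)*(c - 1)*(c + 3)*(c - 4)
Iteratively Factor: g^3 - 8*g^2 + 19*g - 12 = (g - 1)*(g^2 - 7*g + 12) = (g - 3)*(g - 1)*(g - 4)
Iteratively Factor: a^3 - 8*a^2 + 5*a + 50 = (a - 5)*(a^2 - 3*a - 10) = (a - 5)*(a + 2)*(a - 5)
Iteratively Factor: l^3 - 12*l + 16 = (l - 2)*(l^2 + 2*l - 8) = (l - 2)^2*(l + 4)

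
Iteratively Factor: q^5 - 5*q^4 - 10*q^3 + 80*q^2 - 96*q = (q - 2)*(q^4 - 3*q^3 - 16*q^2 + 48*q) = (q - 3)*(q - 2)*(q^3 - 16*q) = (q - 3)*(q - 2)*(q + 4)*(q^2 - 4*q) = q*(q - 3)*(q - 2)*(q + 4)*(q - 4)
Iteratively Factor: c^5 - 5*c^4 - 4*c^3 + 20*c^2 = (c - 2)*(c^4 - 3*c^3 - 10*c^2) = (c - 5)*(c - 2)*(c^3 + 2*c^2) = (c - 5)*(c - 2)*(c + 2)*(c^2) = c*(c - 5)*(c - 2)*(c + 2)*(c)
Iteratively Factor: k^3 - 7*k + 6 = (k - 2)*(k^2 + 2*k - 3) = (k - 2)*(k - 1)*(k + 3)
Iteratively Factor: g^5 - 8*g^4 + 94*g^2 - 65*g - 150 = (g - 5)*(g^4 - 3*g^3 - 15*g^2 + 19*g + 30) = (g - 5)^2*(g^3 + 2*g^2 - 5*g - 6) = (g - 5)^2*(g - 2)*(g^2 + 4*g + 3) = (g - 5)^2*(g - 2)*(g + 3)*(g + 1)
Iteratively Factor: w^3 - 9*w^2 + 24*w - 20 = (w - 5)*(w^2 - 4*w + 4) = (w - 5)*(w - 2)*(w - 2)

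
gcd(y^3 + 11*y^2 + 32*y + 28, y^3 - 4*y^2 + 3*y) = 1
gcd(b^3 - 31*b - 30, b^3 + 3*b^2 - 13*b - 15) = b^2 + 6*b + 5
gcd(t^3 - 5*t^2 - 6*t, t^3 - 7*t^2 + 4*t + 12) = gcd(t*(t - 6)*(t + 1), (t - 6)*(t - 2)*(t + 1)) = t^2 - 5*t - 6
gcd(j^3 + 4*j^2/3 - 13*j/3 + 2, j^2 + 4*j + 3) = j + 3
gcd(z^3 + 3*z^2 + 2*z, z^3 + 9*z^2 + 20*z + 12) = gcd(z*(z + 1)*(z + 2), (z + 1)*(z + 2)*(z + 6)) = z^2 + 3*z + 2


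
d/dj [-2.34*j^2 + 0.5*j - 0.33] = 0.5 - 4.68*j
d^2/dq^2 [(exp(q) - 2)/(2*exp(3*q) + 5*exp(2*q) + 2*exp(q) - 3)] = (16*exp(6*q) - 42*exp(5*q) - 211*exp(4*q) - 148*exp(3*q) - 78*exp(2*q) - 122*exp(q) - 3)*exp(q)/(8*exp(9*q) + 60*exp(8*q) + 174*exp(7*q) + 209*exp(6*q) - 6*exp(5*q) - 237*exp(4*q) - 118*exp(3*q) + 99*exp(2*q) + 54*exp(q) - 27)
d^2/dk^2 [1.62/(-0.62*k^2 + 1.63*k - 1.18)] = (1.245456*k^2 - 3.274344*k - 1.62*(1.24*k - 1.63)*(2.48*k - 3.26) + 2.370384)/(0.62*k^2 - 1.63*k + 1.18)^3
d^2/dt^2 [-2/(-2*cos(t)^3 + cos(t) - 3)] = 8*(9*(1 - cos(2*t))^3 - 28*(1 - cos(2*t))^2 + 3*cos(t) - 17*cos(2*t) + 27*cos(3*t) + 27)/(cos(t) + cos(3*t) + 6)^3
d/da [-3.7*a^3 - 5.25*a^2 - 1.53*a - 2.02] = -11.1*a^2 - 10.5*a - 1.53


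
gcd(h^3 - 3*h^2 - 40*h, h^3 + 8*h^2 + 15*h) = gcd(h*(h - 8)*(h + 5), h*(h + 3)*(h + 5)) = h^2 + 5*h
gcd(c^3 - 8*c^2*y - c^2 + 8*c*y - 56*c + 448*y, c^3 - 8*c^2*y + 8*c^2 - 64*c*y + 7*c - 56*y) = -c^2 + 8*c*y - 7*c + 56*y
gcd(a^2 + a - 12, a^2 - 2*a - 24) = a + 4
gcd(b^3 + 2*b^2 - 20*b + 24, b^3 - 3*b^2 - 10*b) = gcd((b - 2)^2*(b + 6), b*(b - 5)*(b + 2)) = 1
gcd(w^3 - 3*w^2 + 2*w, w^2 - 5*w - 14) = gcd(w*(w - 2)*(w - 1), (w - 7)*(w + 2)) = 1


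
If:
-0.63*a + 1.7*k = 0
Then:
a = 2.6984126984127*k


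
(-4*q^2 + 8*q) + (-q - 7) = -4*q^2 + 7*q - 7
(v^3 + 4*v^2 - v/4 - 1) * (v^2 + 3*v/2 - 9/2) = v^5 + 11*v^4/2 + 5*v^3/4 - 155*v^2/8 - 3*v/8 + 9/2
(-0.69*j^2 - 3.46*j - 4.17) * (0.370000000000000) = -0.2553*j^2 - 1.2802*j - 1.5429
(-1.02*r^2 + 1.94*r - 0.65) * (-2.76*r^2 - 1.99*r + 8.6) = 2.8152*r^4 - 3.3246*r^3 - 10.8386*r^2 + 17.9775*r - 5.59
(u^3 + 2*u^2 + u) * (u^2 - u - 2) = u^5 + u^4 - 3*u^3 - 5*u^2 - 2*u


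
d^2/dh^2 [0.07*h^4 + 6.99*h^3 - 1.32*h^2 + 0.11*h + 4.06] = 0.84*h^2 + 41.94*h - 2.64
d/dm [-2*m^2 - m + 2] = -4*m - 1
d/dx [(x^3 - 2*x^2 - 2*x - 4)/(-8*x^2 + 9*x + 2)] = 2*(-4*x^4 + 9*x^3 - 14*x^2 - 36*x + 16)/(64*x^4 - 144*x^3 + 49*x^2 + 36*x + 4)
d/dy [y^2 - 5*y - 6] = 2*y - 5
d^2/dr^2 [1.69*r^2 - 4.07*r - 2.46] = 3.38000000000000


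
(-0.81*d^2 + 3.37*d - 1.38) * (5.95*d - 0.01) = -4.8195*d^3 + 20.0596*d^2 - 8.2447*d + 0.0138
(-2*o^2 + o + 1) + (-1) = -2*o^2 + o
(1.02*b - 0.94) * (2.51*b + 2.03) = 2.5602*b^2 - 0.2888*b - 1.9082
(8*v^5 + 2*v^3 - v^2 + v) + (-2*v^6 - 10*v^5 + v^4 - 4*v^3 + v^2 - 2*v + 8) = -2*v^6 - 2*v^5 + v^4 - 2*v^3 - v + 8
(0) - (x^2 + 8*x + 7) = -x^2 - 8*x - 7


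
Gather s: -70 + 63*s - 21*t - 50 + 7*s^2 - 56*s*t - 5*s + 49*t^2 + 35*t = 7*s^2 + s*(58 - 56*t) + 49*t^2 + 14*t - 120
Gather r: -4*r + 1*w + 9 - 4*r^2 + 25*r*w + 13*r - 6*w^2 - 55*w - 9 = -4*r^2 + r*(25*w + 9) - 6*w^2 - 54*w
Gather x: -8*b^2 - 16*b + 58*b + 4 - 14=-8*b^2 + 42*b - 10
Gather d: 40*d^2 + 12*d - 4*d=40*d^2 + 8*d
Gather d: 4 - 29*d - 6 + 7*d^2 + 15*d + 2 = 7*d^2 - 14*d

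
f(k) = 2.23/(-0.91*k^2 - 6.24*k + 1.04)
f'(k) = 2.23*(1.82*k + 6.24)/(-0.91*k^2 - 6.24*k + 1.04)^2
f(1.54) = -0.21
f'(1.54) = 0.18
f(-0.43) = 0.63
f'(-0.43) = 0.96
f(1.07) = -0.33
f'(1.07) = 0.41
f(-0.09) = 1.40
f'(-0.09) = 5.33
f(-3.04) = 0.19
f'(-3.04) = 0.01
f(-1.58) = 0.26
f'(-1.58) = 0.10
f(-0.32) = 0.76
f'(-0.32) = 1.46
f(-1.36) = 0.28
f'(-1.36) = 0.14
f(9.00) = -0.02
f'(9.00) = 0.00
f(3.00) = -0.09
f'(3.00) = 0.04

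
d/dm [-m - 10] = -1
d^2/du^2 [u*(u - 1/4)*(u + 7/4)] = 6*u + 3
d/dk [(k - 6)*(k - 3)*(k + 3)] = 3*k^2 - 12*k - 9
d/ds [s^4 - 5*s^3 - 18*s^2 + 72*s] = 4*s^3 - 15*s^2 - 36*s + 72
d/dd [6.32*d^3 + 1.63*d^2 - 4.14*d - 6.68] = 18.96*d^2 + 3.26*d - 4.14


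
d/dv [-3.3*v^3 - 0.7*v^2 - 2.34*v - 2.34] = -9.9*v^2 - 1.4*v - 2.34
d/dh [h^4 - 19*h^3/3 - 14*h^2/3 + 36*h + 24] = 4*h^3 - 19*h^2 - 28*h/3 + 36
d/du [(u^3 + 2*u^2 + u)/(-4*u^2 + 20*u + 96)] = (-u^4 + 10*u^3 + 83*u^2 + 96*u + 24)/(4*(u^4 - 10*u^3 - 23*u^2 + 240*u + 576))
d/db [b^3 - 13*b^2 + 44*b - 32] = 3*b^2 - 26*b + 44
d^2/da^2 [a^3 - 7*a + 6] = 6*a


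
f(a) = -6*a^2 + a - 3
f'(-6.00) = 73.00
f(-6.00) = -225.00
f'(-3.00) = 37.00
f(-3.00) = -60.00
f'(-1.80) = 22.60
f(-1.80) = -24.24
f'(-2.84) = 35.08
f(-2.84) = -54.23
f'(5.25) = -62.00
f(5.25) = -163.12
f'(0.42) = -4.04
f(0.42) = -3.64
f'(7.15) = -84.80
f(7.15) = -302.58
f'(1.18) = -13.16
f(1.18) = -10.17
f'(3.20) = -37.40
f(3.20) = -61.24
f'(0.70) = -7.40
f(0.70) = -5.24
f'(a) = 1 - 12*a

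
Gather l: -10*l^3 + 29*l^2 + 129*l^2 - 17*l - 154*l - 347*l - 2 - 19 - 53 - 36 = -10*l^3 + 158*l^2 - 518*l - 110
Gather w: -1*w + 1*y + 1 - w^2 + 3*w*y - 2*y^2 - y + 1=-w^2 + w*(3*y - 1) - 2*y^2 + 2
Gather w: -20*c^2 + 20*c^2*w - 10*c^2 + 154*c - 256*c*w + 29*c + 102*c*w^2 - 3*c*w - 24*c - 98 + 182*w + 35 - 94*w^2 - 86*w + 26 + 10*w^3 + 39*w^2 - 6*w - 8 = -30*c^2 + 159*c + 10*w^3 + w^2*(102*c - 55) + w*(20*c^2 - 259*c + 90) - 45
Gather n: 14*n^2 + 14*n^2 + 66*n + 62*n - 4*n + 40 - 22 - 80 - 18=28*n^2 + 124*n - 80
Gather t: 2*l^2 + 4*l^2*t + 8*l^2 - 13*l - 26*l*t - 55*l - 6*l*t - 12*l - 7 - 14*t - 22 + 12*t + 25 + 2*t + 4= 10*l^2 - 80*l + t*(4*l^2 - 32*l)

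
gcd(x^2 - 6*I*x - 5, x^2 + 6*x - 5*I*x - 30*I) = x - 5*I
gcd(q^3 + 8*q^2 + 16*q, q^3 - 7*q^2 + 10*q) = q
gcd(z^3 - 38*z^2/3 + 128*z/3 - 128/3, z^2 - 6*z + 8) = z - 2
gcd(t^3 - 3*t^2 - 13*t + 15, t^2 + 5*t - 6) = t - 1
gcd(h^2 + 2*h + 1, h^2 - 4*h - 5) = h + 1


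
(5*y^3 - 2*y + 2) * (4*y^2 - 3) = 20*y^5 - 23*y^3 + 8*y^2 + 6*y - 6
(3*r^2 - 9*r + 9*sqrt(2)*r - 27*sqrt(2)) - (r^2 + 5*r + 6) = 2*r^2 - 14*r + 9*sqrt(2)*r - 27*sqrt(2) - 6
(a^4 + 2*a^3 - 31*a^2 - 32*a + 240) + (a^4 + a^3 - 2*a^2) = 2*a^4 + 3*a^3 - 33*a^2 - 32*a + 240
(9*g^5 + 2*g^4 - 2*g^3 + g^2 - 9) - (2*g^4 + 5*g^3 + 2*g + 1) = 9*g^5 - 7*g^3 + g^2 - 2*g - 10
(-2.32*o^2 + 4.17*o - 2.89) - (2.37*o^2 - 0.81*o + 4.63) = -4.69*o^2 + 4.98*o - 7.52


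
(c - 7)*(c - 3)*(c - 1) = c^3 - 11*c^2 + 31*c - 21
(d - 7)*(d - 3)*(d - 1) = d^3 - 11*d^2 + 31*d - 21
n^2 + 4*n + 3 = (n + 1)*(n + 3)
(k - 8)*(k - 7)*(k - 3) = k^3 - 18*k^2 + 101*k - 168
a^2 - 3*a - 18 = (a - 6)*(a + 3)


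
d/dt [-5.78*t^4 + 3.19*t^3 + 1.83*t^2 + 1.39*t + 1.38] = -23.12*t^3 + 9.57*t^2 + 3.66*t + 1.39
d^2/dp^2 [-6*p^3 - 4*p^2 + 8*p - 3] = -36*p - 8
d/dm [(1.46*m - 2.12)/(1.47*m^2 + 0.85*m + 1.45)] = (-2.1462*m^2 + 6.2328*m + 3.919)/(2.1609*m^4 + 2.499*m^3 + 4.9855*m^2 + 2.465*m + 2.1025)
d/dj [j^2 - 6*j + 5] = 2*j - 6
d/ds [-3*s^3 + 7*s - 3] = 7 - 9*s^2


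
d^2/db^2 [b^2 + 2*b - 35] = 2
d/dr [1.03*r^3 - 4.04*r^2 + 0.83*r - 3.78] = 3.09*r^2 - 8.08*r + 0.83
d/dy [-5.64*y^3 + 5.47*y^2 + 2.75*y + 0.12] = -16.92*y^2 + 10.94*y + 2.75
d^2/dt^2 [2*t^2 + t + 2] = 4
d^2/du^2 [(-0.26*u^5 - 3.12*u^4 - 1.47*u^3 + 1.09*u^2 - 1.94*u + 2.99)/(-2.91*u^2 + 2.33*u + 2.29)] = (13.210236*u^7 + 24.634896*u^6 - 141.1761*u^5 + 18.4992600000001*u^4 + 347.25547*u^3 + 47.900358*u^2 + 245.45934*u - 104.449598)/(24.642171*u^6 - 59.192019*u^5 - 10.78155*u^4 + 80.511985*u^3 + 8.48445*u^2 - 36.656259*u - 12.008989)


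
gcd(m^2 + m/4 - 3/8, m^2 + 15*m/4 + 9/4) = m + 3/4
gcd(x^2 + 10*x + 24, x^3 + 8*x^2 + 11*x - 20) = x + 4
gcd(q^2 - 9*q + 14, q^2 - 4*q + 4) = q - 2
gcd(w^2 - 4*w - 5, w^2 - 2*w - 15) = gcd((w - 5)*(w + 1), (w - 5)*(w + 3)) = w - 5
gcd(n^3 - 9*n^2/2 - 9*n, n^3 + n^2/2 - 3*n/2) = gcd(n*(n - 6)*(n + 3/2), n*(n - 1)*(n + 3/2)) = n^2 + 3*n/2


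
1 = 1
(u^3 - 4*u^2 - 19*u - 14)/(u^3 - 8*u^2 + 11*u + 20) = (u^2 - 5*u - 14)/(u^2 - 9*u + 20)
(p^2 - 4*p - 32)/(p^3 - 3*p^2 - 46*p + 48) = (p + 4)/(p^2 + 5*p - 6)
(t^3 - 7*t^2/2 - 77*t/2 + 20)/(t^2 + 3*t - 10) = (t^2 - 17*t/2 + 4)/(t - 2)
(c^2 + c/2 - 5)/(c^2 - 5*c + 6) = (c + 5/2)/(c - 3)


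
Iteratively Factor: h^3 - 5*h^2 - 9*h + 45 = (h - 5)*(h^2 - 9) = (h - 5)*(h + 3)*(h - 3)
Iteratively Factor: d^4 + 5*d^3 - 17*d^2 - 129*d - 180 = (d + 3)*(d^3 + 2*d^2 - 23*d - 60) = (d + 3)*(d + 4)*(d^2 - 2*d - 15) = (d - 5)*(d + 3)*(d + 4)*(d + 3)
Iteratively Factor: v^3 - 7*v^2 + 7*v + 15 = (v + 1)*(v^2 - 8*v + 15) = (v - 3)*(v + 1)*(v - 5)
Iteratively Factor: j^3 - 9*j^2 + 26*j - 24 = (j - 4)*(j^2 - 5*j + 6) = (j - 4)*(j - 2)*(j - 3)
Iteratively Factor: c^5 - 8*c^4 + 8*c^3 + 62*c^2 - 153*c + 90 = (c - 3)*(c^4 - 5*c^3 - 7*c^2 + 41*c - 30) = (c - 3)*(c - 1)*(c^3 - 4*c^2 - 11*c + 30) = (c - 3)*(c - 1)*(c + 3)*(c^2 - 7*c + 10) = (c - 3)*(c - 2)*(c - 1)*(c + 3)*(c - 5)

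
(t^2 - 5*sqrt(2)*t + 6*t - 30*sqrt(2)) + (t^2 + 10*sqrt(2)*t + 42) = 2*t^2 + 6*t + 5*sqrt(2)*t - 30*sqrt(2) + 42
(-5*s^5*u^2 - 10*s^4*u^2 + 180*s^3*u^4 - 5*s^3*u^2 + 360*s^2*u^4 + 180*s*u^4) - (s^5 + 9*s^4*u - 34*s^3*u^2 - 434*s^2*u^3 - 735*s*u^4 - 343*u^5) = -5*s^5*u^2 - s^5 - 10*s^4*u^2 - 9*s^4*u + 180*s^3*u^4 + 29*s^3*u^2 + 360*s^2*u^4 + 434*s^2*u^3 + 915*s*u^4 + 343*u^5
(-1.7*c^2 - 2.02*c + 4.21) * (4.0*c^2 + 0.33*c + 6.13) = -6.8*c^4 - 8.641*c^3 + 5.7524*c^2 - 10.9933*c + 25.8073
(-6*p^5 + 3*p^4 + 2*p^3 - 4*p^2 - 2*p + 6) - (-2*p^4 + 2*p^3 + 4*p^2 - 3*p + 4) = -6*p^5 + 5*p^4 - 8*p^2 + p + 2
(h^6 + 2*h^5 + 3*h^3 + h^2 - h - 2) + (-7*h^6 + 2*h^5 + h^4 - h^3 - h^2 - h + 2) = -6*h^6 + 4*h^5 + h^4 + 2*h^3 - 2*h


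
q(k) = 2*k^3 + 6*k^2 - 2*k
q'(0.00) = -2.00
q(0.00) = 0.00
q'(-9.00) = 376.00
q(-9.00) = -954.00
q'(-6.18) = 152.99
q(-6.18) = -230.54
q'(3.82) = 131.39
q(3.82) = 191.40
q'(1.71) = 36.06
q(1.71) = 24.13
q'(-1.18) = -7.81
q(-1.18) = 7.43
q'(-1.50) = -6.50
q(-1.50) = 9.75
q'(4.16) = 151.75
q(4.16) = 239.50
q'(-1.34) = -7.31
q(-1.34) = 8.64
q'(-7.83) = 271.89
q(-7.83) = -576.58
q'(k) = 6*k^2 + 12*k - 2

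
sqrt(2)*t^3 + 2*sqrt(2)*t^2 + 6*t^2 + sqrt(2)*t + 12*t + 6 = (t + 1)*(t + 3*sqrt(2))*(sqrt(2)*t + sqrt(2))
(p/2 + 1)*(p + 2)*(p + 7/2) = p^3/2 + 15*p^2/4 + 9*p + 7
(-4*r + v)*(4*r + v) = -16*r^2 + v^2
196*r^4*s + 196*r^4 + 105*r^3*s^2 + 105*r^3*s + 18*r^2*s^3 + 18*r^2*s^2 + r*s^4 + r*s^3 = (4*r + s)*(7*r + s)^2*(r*s + r)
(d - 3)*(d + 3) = d^2 - 9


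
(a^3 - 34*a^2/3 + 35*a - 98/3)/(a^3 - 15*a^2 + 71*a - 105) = (3*a^2 - 13*a + 14)/(3*(a^2 - 8*a + 15))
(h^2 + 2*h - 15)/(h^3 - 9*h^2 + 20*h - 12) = (h^2 + 2*h - 15)/(h^3 - 9*h^2 + 20*h - 12)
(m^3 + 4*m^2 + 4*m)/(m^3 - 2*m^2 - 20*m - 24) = m/(m - 6)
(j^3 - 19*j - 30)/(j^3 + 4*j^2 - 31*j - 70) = (j + 3)/(j + 7)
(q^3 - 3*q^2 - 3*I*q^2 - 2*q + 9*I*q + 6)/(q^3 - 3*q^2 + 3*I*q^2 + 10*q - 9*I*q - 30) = (q - I)/(q + 5*I)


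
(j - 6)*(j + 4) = j^2 - 2*j - 24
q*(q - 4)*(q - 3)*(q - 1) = q^4 - 8*q^3 + 19*q^2 - 12*q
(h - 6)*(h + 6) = h^2 - 36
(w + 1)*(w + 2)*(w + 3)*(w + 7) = w^4 + 13*w^3 + 53*w^2 + 83*w + 42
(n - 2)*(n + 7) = n^2 + 5*n - 14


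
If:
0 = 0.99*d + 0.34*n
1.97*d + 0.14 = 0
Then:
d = -0.07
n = 0.21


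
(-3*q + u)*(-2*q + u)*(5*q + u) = 30*q^3 - 19*q^2*u + u^3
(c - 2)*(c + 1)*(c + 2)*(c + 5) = c^4 + 6*c^3 + c^2 - 24*c - 20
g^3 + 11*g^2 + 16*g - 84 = (g - 2)*(g + 6)*(g + 7)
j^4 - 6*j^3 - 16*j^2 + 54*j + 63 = (j - 7)*(j - 3)*(j + 1)*(j + 3)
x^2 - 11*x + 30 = (x - 6)*(x - 5)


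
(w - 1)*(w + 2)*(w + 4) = w^3 + 5*w^2 + 2*w - 8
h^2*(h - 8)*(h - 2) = h^4 - 10*h^3 + 16*h^2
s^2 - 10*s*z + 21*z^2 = (s - 7*z)*(s - 3*z)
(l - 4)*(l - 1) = l^2 - 5*l + 4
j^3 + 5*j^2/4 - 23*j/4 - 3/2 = (j - 2)*(j + 1/4)*(j + 3)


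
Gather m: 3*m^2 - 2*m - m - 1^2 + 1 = 3*m^2 - 3*m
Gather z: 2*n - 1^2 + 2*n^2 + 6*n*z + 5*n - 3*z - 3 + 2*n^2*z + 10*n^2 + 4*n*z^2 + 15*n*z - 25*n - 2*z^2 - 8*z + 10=12*n^2 - 18*n + z^2*(4*n - 2) + z*(2*n^2 + 21*n - 11) + 6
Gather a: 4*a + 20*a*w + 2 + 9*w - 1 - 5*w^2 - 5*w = a*(20*w + 4) - 5*w^2 + 4*w + 1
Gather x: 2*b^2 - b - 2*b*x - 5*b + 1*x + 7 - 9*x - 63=2*b^2 - 6*b + x*(-2*b - 8) - 56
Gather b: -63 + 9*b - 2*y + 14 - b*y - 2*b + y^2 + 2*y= b*(7 - y) + y^2 - 49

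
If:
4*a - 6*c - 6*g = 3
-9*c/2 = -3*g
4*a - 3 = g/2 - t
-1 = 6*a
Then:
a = -1/6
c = -11/45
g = -11/30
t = 209/60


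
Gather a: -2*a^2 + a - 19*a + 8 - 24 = -2*a^2 - 18*a - 16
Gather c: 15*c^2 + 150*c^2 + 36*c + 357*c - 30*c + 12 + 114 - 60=165*c^2 + 363*c + 66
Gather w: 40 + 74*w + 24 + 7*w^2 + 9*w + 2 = 7*w^2 + 83*w + 66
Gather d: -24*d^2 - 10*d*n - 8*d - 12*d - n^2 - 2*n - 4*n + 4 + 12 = -24*d^2 + d*(-10*n - 20) - n^2 - 6*n + 16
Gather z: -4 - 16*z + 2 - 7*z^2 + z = -7*z^2 - 15*z - 2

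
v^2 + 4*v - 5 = (v - 1)*(v + 5)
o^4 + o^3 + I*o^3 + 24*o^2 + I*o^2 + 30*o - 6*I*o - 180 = (o - 2)*(o + 3)*(o - 5*I)*(o + 6*I)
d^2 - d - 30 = (d - 6)*(d + 5)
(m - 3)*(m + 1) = m^2 - 2*m - 3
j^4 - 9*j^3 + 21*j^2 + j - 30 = (j - 5)*(j - 3)*(j - 2)*(j + 1)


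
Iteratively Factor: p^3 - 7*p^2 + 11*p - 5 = (p - 5)*(p^2 - 2*p + 1) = (p - 5)*(p - 1)*(p - 1)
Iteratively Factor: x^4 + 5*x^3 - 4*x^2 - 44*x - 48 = (x + 4)*(x^3 + x^2 - 8*x - 12) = (x - 3)*(x + 4)*(x^2 + 4*x + 4) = (x - 3)*(x + 2)*(x + 4)*(x + 2)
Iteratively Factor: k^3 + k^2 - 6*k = (k)*(k^2 + k - 6) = k*(k - 2)*(k + 3)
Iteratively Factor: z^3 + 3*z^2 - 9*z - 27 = (z + 3)*(z^2 - 9) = (z + 3)^2*(z - 3)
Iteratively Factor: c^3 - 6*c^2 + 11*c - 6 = (c - 1)*(c^2 - 5*c + 6) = (c - 2)*(c - 1)*(c - 3)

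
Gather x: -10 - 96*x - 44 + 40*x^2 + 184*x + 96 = 40*x^2 + 88*x + 42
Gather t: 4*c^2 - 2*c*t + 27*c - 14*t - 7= 4*c^2 + 27*c + t*(-2*c - 14) - 7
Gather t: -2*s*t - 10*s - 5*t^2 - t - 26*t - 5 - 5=-10*s - 5*t^2 + t*(-2*s - 27) - 10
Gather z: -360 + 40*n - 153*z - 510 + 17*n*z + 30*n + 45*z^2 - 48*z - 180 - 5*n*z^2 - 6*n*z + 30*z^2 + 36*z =70*n + z^2*(75 - 5*n) + z*(11*n - 165) - 1050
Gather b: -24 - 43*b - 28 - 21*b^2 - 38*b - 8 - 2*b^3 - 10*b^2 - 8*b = -2*b^3 - 31*b^2 - 89*b - 60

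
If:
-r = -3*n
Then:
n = r/3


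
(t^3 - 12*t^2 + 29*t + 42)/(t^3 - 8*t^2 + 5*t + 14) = (t - 6)/(t - 2)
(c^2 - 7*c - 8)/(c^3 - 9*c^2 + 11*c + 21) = (c - 8)/(c^2 - 10*c + 21)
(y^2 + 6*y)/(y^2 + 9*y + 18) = y/(y + 3)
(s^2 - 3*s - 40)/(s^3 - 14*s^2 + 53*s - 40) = (s + 5)/(s^2 - 6*s + 5)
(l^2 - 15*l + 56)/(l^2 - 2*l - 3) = (-l^2 + 15*l - 56)/(-l^2 + 2*l + 3)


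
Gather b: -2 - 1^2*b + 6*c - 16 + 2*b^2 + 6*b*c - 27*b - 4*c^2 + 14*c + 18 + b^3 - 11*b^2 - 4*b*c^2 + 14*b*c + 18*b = b^3 - 9*b^2 + b*(-4*c^2 + 20*c - 10) - 4*c^2 + 20*c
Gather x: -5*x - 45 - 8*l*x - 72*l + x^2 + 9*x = -72*l + x^2 + x*(4 - 8*l) - 45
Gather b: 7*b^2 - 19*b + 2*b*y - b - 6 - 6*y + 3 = 7*b^2 + b*(2*y - 20) - 6*y - 3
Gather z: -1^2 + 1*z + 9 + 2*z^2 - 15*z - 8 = 2*z^2 - 14*z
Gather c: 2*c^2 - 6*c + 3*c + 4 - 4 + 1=2*c^2 - 3*c + 1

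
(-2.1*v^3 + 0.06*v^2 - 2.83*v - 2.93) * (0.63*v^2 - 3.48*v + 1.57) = -1.323*v^5 + 7.3458*v^4 - 5.2887*v^3 + 8.0967*v^2 + 5.7533*v - 4.6001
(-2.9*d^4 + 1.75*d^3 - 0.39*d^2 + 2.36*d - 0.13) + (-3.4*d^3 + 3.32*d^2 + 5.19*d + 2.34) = -2.9*d^4 - 1.65*d^3 + 2.93*d^2 + 7.55*d + 2.21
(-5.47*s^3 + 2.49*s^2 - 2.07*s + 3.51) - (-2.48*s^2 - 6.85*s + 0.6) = -5.47*s^3 + 4.97*s^2 + 4.78*s + 2.91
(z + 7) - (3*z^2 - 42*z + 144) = -3*z^2 + 43*z - 137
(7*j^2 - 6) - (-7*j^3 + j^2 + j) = 7*j^3 + 6*j^2 - j - 6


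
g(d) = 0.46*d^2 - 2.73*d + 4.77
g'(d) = 0.92*d - 2.73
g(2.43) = 0.85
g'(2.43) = -0.49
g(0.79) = 2.90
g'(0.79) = -2.00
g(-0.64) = 6.71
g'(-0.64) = -3.32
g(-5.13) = 30.88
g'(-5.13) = -7.45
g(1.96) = 1.19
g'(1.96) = -0.93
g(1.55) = 1.64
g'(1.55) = -1.30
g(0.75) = 2.98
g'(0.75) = -2.04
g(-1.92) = 11.71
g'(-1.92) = -4.50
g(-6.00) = 37.71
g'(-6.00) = -8.25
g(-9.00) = 66.60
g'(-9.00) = -11.01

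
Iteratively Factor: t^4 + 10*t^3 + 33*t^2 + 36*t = (t + 3)*(t^3 + 7*t^2 + 12*t) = (t + 3)*(t + 4)*(t^2 + 3*t) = t*(t + 3)*(t + 4)*(t + 3)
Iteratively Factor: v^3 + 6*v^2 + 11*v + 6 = (v + 2)*(v^2 + 4*v + 3) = (v + 2)*(v + 3)*(v + 1)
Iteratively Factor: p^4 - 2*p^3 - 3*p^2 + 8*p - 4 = (p - 2)*(p^3 - 3*p + 2) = (p - 2)*(p - 1)*(p^2 + p - 2) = (p - 2)*(p - 1)*(p + 2)*(p - 1)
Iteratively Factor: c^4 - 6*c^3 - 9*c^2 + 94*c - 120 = (c + 4)*(c^3 - 10*c^2 + 31*c - 30) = (c - 5)*(c + 4)*(c^2 - 5*c + 6) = (c - 5)*(c - 2)*(c + 4)*(c - 3)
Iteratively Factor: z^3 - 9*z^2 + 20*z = (z - 5)*(z^2 - 4*z) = (z - 5)*(z - 4)*(z)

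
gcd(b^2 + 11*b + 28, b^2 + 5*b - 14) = b + 7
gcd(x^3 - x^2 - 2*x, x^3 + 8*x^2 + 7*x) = x^2 + x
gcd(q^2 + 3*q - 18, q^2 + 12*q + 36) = q + 6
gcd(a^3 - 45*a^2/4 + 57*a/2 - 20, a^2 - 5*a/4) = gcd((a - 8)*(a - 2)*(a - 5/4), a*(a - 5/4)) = a - 5/4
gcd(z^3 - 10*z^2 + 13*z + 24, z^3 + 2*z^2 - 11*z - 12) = z^2 - 2*z - 3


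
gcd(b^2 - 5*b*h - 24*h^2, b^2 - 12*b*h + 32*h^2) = b - 8*h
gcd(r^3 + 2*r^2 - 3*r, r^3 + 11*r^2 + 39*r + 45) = r + 3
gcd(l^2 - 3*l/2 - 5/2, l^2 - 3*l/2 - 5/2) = l^2 - 3*l/2 - 5/2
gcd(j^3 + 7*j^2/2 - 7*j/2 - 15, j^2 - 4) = j - 2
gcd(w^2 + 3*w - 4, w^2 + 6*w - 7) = w - 1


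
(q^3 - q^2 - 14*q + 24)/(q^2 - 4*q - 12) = (-q^3 + q^2 + 14*q - 24)/(-q^2 + 4*q + 12)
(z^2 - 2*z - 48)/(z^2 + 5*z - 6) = (z - 8)/(z - 1)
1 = 1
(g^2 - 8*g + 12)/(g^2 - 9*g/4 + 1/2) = 4*(g - 6)/(4*g - 1)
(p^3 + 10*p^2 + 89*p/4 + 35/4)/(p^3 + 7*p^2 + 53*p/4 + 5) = (p + 7)/(p + 4)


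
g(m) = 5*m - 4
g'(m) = 5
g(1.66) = 4.30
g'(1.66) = 5.00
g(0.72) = -0.40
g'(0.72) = 5.00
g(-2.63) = -17.15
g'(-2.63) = 5.00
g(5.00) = 21.00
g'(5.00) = 5.00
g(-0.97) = -8.85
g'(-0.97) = 5.00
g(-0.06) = -4.30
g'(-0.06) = 5.00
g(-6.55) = -36.75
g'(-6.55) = 5.00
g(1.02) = 1.10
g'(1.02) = 5.00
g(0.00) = -4.00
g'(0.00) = 5.00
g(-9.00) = -49.00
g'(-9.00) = 5.00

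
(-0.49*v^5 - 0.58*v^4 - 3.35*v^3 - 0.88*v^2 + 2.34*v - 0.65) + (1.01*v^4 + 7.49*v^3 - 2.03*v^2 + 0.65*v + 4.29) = -0.49*v^5 + 0.43*v^4 + 4.14*v^3 - 2.91*v^2 + 2.99*v + 3.64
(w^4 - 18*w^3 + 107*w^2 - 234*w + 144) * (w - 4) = w^5 - 22*w^4 + 179*w^3 - 662*w^2 + 1080*w - 576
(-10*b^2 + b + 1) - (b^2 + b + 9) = -11*b^2 - 8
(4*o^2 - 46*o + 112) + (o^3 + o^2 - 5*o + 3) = o^3 + 5*o^2 - 51*o + 115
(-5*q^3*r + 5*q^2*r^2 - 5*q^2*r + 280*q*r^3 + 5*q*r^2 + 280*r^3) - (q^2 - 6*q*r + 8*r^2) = -5*q^3*r + 5*q^2*r^2 - 5*q^2*r - q^2 + 280*q*r^3 + 5*q*r^2 + 6*q*r + 280*r^3 - 8*r^2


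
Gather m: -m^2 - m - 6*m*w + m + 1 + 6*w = -m^2 - 6*m*w + 6*w + 1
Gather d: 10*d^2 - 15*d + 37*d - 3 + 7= 10*d^2 + 22*d + 4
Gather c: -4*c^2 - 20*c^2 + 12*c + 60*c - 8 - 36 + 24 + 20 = -24*c^2 + 72*c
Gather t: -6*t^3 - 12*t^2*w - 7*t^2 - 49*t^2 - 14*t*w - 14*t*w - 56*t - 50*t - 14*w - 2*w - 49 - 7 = -6*t^3 + t^2*(-12*w - 56) + t*(-28*w - 106) - 16*w - 56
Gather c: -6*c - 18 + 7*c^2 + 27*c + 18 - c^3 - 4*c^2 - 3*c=-c^3 + 3*c^2 + 18*c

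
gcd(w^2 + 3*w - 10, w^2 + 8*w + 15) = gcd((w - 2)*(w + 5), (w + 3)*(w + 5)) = w + 5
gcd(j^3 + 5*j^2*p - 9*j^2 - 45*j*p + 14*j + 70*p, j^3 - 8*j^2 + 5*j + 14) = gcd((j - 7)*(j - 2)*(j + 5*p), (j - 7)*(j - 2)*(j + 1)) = j^2 - 9*j + 14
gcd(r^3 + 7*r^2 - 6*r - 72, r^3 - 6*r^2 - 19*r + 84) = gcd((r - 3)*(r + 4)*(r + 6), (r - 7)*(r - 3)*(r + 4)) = r^2 + r - 12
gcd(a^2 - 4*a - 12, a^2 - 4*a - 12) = a^2 - 4*a - 12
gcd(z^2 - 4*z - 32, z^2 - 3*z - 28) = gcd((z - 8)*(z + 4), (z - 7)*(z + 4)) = z + 4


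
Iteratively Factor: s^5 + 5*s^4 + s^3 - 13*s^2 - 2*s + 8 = (s + 1)*(s^4 + 4*s^3 - 3*s^2 - 10*s + 8) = (s - 1)*(s + 1)*(s^3 + 5*s^2 + 2*s - 8) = (s - 1)*(s + 1)*(s + 4)*(s^2 + s - 2) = (s - 1)^2*(s + 1)*(s + 4)*(s + 2)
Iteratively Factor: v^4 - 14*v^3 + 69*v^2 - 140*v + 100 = (v - 2)*(v^3 - 12*v^2 + 45*v - 50) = (v - 5)*(v - 2)*(v^2 - 7*v + 10) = (v - 5)*(v - 2)^2*(v - 5)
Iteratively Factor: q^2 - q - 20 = (q - 5)*(q + 4)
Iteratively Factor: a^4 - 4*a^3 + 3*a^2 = (a - 1)*(a^3 - 3*a^2) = a*(a - 1)*(a^2 - 3*a) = a*(a - 3)*(a - 1)*(a)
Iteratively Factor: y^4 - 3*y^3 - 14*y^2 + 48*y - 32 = (y + 4)*(y^3 - 7*y^2 + 14*y - 8) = (y - 1)*(y + 4)*(y^2 - 6*y + 8) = (y - 4)*(y - 1)*(y + 4)*(y - 2)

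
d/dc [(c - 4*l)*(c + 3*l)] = 2*c - l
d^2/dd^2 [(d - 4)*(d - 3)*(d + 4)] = 6*d - 6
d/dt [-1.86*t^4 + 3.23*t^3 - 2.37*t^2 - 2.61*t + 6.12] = -7.44*t^3 + 9.69*t^2 - 4.74*t - 2.61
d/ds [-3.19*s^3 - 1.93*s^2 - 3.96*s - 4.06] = -9.57*s^2 - 3.86*s - 3.96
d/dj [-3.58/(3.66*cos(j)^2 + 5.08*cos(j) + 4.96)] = -(26.2056*cos(j) + 18.1864)*sin(j)/(3.66*cos(j)^2 + 5.08*cos(j) + 4.96)^2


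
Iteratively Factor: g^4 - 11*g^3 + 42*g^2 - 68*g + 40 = (g - 2)*(g^3 - 9*g^2 + 24*g - 20) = (g - 2)^2*(g^2 - 7*g + 10) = (g - 2)^3*(g - 5)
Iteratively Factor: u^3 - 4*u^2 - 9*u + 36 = (u + 3)*(u^2 - 7*u + 12) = (u - 3)*(u + 3)*(u - 4)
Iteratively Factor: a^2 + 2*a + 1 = (a + 1)*(a + 1)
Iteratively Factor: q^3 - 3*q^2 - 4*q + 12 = (q + 2)*(q^2 - 5*q + 6) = (q - 2)*(q + 2)*(q - 3)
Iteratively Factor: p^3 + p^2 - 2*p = (p + 2)*(p^2 - p) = p*(p + 2)*(p - 1)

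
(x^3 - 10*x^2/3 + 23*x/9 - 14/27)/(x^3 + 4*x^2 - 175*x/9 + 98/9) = (x - 1/3)/(x + 7)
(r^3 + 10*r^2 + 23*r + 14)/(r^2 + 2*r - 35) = (r^2 + 3*r + 2)/(r - 5)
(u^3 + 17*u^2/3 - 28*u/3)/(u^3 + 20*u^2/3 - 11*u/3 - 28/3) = u/(u + 1)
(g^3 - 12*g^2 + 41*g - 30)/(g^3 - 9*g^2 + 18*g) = (g^2 - 6*g + 5)/(g*(g - 3))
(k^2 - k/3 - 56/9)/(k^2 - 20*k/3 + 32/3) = (k + 7/3)/(k - 4)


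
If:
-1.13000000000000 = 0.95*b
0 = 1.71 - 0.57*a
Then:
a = 3.00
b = -1.19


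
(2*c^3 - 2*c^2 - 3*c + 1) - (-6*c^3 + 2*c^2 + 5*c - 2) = 8*c^3 - 4*c^2 - 8*c + 3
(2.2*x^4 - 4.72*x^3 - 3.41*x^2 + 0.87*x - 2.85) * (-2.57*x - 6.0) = -5.654*x^5 - 1.0696*x^4 + 37.0837*x^3 + 18.2241*x^2 + 2.1045*x + 17.1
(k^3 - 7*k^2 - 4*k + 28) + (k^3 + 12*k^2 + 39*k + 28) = 2*k^3 + 5*k^2 + 35*k + 56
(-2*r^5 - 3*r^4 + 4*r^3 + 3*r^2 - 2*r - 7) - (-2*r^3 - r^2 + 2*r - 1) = -2*r^5 - 3*r^4 + 6*r^3 + 4*r^2 - 4*r - 6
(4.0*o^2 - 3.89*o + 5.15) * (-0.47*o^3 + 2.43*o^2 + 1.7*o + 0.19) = -1.88*o^5 + 11.5483*o^4 - 5.0732*o^3 + 6.6615*o^2 + 8.0159*o + 0.9785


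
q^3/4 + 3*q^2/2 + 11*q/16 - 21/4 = (q/4 + 1)*(q - 3/2)*(q + 7/2)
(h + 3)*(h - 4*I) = h^2 + 3*h - 4*I*h - 12*I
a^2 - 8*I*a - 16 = (a - 4*I)^2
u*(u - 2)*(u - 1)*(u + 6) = u^4 + 3*u^3 - 16*u^2 + 12*u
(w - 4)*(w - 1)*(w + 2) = w^3 - 3*w^2 - 6*w + 8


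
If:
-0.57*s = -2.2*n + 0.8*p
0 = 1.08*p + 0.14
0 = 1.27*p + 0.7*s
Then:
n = 0.01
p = -0.13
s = 0.24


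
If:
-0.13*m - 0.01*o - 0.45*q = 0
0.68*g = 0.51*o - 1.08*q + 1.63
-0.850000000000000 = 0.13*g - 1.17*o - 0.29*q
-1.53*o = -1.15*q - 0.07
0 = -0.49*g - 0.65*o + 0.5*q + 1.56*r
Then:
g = 1.56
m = -3.01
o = 0.69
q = 0.85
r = 0.50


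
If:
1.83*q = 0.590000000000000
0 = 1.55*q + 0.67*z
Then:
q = 0.32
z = -0.75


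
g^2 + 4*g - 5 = (g - 1)*(g + 5)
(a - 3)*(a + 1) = a^2 - 2*a - 3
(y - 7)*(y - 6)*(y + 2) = y^3 - 11*y^2 + 16*y + 84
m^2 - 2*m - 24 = (m - 6)*(m + 4)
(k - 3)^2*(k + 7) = k^3 + k^2 - 33*k + 63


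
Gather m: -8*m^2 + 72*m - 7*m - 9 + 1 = -8*m^2 + 65*m - 8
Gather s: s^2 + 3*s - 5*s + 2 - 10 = s^2 - 2*s - 8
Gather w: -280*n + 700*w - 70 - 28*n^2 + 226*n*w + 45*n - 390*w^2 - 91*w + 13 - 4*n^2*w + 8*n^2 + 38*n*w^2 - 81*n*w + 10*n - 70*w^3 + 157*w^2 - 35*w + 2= -20*n^2 - 225*n - 70*w^3 + w^2*(38*n - 233) + w*(-4*n^2 + 145*n + 574) - 55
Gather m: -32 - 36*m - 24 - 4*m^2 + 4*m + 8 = -4*m^2 - 32*m - 48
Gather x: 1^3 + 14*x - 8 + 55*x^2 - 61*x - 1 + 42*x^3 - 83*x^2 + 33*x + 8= 42*x^3 - 28*x^2 - 14*x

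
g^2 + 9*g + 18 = (g + 3)*(g + 6)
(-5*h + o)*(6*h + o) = -30*h^2 + h*o + o^2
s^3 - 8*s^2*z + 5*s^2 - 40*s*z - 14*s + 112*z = (s - 2)*(s + 7)*(s - 8*z)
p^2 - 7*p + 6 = (p - 6)*(p - 1)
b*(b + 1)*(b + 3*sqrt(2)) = b^3 + b^2 + 3*sqrt(2)*b^2 + 3*sqrt(2)*b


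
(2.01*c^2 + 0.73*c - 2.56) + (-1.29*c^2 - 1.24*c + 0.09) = 0.72*c^2 - 0.51*c - 2.47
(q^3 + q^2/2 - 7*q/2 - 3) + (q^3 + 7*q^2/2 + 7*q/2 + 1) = 2*q^3 + 4*q^2 - 2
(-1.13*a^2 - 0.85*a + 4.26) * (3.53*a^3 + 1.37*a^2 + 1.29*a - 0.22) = -3.9889*a^5 - 4.5486*a^4 + 12.4156*a^3 + 4.9883*a^2 + 5.6824*a - 0.9372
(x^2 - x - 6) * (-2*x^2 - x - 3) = -2*x^4 + x^3 + 10*x^2 + 9*x + 18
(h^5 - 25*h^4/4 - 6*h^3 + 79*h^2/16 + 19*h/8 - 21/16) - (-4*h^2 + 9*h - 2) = h^5 - 25*h^4/4 - 6*h^3 + 143*h^2/16 - 53*h/8 + 11/16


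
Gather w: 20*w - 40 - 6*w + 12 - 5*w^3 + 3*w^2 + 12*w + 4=-5*w^3 + 3*w^2 + 26*w - 24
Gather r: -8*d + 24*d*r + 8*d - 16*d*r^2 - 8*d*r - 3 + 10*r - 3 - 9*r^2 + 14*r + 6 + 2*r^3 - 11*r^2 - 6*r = 2*r^3 + r^2*(-16*d - 20) + r*(16*d + 18)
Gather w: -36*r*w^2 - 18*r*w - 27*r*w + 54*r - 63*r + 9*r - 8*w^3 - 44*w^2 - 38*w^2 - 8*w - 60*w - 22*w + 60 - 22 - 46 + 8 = -8*w^3 + w^2*(-36*r - 82) + w*(-45*r - 90)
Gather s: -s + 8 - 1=7 - s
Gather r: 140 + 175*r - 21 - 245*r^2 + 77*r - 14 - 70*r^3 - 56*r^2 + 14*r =-70*r^3 - 301*r^2 + 266*r + 105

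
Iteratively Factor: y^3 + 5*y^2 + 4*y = (y + 4)*(y^2 + y) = y*(y + 4)*(y + 1)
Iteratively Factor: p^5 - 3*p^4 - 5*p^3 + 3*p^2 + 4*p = (p - 4)*(p^4 + p^3 - p^2 - p) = (p - 4)*(p + 1)*(p^3 - p) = (p - 4)*(p + 1)^2*(p^2 - p) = (p - 4)*(p - 1)*(p + 1)^2*(p)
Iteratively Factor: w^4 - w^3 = (w - 1)*(w^3) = w*(w - 1)*(w^2) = w^2*(w - 1)*(w)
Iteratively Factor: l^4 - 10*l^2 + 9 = (l + 3)*(l^3 - 3*l^2 - l + 3) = (l - 3)*(l + 3)*(l^2 - 1) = (l - 3)*(l + 1)*(l + 3)*(l - 1)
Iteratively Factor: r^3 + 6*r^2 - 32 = (r - 2)*(r^2 + 8*r + 16) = (r - 2)*(r + 4)*(r + 4)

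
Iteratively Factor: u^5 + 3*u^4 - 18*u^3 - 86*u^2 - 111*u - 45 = (u + 3)*(u^4 - 18*u^2 - 32*u - 15) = (u - 5)*(u + 3)*(u^3 + 5*u^2 + 7*u + 3) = (u - 5)*(u + 3)^2*(u^2 + 2*u + 1) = (u - 5)*(u + 1)*(u + 3)^2*(u + 1)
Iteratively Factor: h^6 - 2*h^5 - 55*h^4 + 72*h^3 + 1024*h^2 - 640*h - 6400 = (h + 4)*(h^5 - 6*h^4 - 31*h^3 + 196*h^2 + 240*h - 1600) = (h + 4)^2*(h^4 - 10*h^3 + 9*h^2 + 160*h - 400) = (h + 4)^3*(h^3 - 14*h^2 + 65*h - 100) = (h - 5)*(h + 4)^3*(h^2 - 9*h + 20) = (h - 5)*(h - 4)*(h + 4)^3*(h - 5)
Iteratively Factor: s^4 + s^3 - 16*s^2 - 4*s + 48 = (s - 2)*(s^3 + 3*s^2 - 10*s - 24) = (s - 2)*(s + 4)*(s^2 - s - 6) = (s - 3)*(s - 2)*(s + 4)*(s + 2)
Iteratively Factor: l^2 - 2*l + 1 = (l - 1)*(l - 1)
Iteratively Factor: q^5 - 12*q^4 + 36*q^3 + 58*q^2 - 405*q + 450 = (q - 3)*(q^4 - 9*q^3 + 9*q^2 + 85*q - 150) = (q - 5)*(q - 3)*(q^3 - 4*q^2 - 11*q + 30) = (q - 5)*(q - 3)*(q - 2)*(q^2 - 2*q - 15) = (q - 5)*(q - 3)*(q - 2)*(q + 3)*(q - 5)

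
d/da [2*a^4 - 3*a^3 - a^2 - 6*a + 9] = 8*a^3 - 9*a^2 - 2*a - 6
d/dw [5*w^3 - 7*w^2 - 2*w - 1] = 15*w^2 - 14*w - 2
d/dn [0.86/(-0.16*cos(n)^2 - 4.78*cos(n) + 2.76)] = -(0.2752*cos(n) + 4.1108)*sin(n)/(0.16*cos(n)^2 + 4.78*cos(n) - 2.76)^2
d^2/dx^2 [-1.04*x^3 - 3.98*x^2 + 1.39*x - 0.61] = -6.24*x - 7.96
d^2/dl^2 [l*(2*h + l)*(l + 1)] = 4*h + 6*l + 2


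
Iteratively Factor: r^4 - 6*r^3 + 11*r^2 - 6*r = (r)*(r^3 - 6*r^2 + 11*r - 6) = r*(r - 1)*(r^2 - 5*r + 6) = r*(r - 2)*(r - 1)*(r - 3)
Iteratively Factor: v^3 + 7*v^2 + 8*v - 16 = (v + 4)*(v^2 + 3*v - 4) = (v - 1)*(v + 4)*(v + 4)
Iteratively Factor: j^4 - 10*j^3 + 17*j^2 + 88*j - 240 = (j + 3)*(j^3 - 13*j^2 + 56*j - 80) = (j - 4)*(j + 3)*(j^2 - 9*j + 20) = (j - 4)^2*(j + 3)*(j - 5)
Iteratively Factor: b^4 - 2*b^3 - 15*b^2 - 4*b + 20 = (b - 1)*(b^3 - b^2 - 16*b - 20) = (b - 5)*(b - 1)*(b^2 + 4*b + 4) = (b - 5)*(b - 1)*(b + 2)*(b + 2)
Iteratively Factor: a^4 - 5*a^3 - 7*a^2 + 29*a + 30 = (a - 3)*(a^3 - 2*a^2 - 13*a - 10) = (a - 3)*(a + 2)*(a^2 - 4*a - 5) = (a - 3)*(a + 1)*(a + 2)*(a - 5)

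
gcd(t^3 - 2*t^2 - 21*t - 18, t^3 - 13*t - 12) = t^2 + 4*t + 3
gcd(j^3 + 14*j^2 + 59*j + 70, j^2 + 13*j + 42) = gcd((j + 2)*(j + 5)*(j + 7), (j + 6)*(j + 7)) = j + 7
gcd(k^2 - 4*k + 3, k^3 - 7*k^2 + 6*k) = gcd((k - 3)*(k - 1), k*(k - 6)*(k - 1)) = k - 1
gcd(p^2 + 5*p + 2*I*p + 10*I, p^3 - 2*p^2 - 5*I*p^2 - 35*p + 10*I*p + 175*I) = p + 5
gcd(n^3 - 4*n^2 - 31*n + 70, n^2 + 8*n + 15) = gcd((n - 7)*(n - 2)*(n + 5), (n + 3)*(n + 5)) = n + 5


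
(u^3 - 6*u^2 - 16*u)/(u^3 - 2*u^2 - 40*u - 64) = u/(u + 4)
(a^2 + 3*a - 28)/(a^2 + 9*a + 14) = (a - 4)/(a + 2)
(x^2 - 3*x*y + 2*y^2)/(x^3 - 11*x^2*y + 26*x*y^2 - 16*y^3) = 1/(x - 8*y)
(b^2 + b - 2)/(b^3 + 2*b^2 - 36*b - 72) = (b - 1)/(b^2 - 36)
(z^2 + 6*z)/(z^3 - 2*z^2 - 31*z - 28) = z*(z + 6)/(z^3 - 2*z^2 - 31*z - 28)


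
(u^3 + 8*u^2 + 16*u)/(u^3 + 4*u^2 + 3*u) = (u^2 + 8*u + 16)/(u^2 + 4*u + 3)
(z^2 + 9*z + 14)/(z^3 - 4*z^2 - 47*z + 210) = (z + 2)/(z^2 - 11*z + 30)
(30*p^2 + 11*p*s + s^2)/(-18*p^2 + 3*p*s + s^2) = (-5*p - s)/(3*p - s)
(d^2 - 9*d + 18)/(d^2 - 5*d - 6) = (d - 3)/(d + 1)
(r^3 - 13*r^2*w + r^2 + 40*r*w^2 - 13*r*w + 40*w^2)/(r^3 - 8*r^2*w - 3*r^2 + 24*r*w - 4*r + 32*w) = (r - 5*w)/(r - 4)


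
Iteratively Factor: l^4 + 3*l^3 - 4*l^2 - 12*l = (l + 3)*(l^3 - 4*l) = (l - 2)*(l + 3)*(l^2 + 2*l) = l*(l - 2)*(l + 3)*(l + 2)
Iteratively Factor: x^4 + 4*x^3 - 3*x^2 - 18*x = (x + 3)*(x^3 + x^2 - 6*x) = (x + 3)^2*(x^2 - 2*x) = (x - 2)*(x + 3)^2*(x)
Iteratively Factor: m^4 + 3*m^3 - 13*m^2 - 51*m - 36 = (m - 4)*(m^3 + 7*m^2 + 15*m + 9) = (m - 4)*(m + 3)*(m^2 + 4*m + 3) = (m - 4)*(m + 1)*(m + 3)*(m + 3)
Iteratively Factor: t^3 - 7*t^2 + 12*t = (t - 3)*(t^2 - 4*t) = (t - 4)*(t - 3)*(t)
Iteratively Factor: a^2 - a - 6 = (a - 3)*(a + 2)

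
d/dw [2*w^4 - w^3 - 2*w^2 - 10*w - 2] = 8*w^3 - 3*w^2 - 4*w - 10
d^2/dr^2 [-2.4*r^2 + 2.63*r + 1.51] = -4.80000000000000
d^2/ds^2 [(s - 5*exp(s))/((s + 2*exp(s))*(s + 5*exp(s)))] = 2*(-6*s^4*exp(s) + 22*s^3*exp(2*s) + 24*s^3*exp(s) + s^3 + 255*s^2*exp(3*s) + 60*s^2*exp(2*s) - 15*s^2*exp(s) + 375*s*exp(4*s) - 300*s*exp(3*s) - 135*s*exp(2*s) - 250*exp(5*s) - 900*exp(4*s) - 265*exp(3*s))/(s^6 + 21*s^5*exp(s) + 177*s^4*exp(2*s) + 763*s^3*exp(3*s) + 1770*s^2*exp(4*s) + 2100*s*exp(5*s) + 1000*exp(6*s))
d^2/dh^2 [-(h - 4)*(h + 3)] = -2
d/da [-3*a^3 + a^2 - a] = -9*a^2 + 2*a - 1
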